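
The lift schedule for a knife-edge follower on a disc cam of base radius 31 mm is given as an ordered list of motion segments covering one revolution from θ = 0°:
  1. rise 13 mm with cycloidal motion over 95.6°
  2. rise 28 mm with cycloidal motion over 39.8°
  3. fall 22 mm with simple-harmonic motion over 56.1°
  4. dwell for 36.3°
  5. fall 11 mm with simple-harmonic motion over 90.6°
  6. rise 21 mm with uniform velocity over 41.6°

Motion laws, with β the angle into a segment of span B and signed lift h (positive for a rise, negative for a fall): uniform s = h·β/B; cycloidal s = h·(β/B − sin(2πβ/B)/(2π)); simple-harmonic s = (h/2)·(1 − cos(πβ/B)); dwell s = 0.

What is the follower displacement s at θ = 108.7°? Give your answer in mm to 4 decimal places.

seg 1 [0°–95.6°] cycloidal, h=13: full span → s += 13 → s = 13.0000
seg 2 [95.6°–135.4°] cycloidal, h=28: θ=108.7° here. β=13.1, B=39.8. 28·(0.3291 − sin(2π·0.3291)/(2π)) = 5.2995 → s = 18.2995

18.2995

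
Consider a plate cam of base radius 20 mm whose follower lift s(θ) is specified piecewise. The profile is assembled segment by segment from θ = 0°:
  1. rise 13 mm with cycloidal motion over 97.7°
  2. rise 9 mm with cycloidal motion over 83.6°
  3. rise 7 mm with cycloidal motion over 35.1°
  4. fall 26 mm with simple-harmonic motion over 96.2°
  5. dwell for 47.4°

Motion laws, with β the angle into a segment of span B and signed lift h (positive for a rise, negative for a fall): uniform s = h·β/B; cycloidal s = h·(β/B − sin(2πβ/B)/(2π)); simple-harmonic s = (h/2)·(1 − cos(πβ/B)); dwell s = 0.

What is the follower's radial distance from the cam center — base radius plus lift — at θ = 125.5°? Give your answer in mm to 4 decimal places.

seg 1 [0°–97.7°] cycloidal, h=13: full span → s += 13 → s = 13.0000
seg 2 [97.7°–181.3°] cycloidal, h=9: θ=125.5° here. β=27.8, B=83.6. 9·(0.3325 − sin(2π·0.3325)/(2π)) = 1.7488 → s = 14.7488
radial distance = base radius + s = 20 + 14.7488 = 34.7488

34.7488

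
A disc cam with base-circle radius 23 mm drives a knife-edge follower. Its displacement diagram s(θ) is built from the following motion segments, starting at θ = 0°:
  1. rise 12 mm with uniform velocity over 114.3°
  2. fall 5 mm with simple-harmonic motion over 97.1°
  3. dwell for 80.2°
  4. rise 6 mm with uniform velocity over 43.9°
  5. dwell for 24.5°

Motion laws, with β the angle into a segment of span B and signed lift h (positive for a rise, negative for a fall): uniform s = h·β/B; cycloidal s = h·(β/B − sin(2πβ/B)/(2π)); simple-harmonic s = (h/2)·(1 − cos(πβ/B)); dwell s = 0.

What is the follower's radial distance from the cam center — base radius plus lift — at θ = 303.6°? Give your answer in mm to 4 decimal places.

seg 1 [0°–114.3°] uniform, h=12: full span → s += 12 → s = 12.0000
seg 2 [114.3°–211.4°] simple-harmonic, h=-5: full span → s += -5 → s = 7.0000
seg 3 [211.4°–291.6°] dwell: s stays 7.0000
seg 4 [291.6°–335.5°] uniform, h=6: θ=303.6° here. β=12, B=43.9. 6·12/43.9 = 1.6401 → s = 8.6401
radial distance = base radius + s = 23 + 8.6401 = 31.6401

31.6401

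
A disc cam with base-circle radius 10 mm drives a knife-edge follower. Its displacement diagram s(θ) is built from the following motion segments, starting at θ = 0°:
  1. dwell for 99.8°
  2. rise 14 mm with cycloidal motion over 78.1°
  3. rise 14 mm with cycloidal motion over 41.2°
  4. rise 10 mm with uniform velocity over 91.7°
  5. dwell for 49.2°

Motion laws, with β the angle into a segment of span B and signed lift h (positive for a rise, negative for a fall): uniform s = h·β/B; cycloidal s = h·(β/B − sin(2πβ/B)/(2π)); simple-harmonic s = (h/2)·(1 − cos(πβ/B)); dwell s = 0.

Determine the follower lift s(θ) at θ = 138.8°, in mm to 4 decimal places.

seg 1 [0°–99.8°] dwell: s stays 0.0000
seg 2 [99.8°–177.9°] cycloidal, h=14: θ=138.8° here. β=39, B=78.1. 14·(0.4994 − sin(2π·0.4994)/(2π)) = 6.9821 → s = 6.9821

6.9821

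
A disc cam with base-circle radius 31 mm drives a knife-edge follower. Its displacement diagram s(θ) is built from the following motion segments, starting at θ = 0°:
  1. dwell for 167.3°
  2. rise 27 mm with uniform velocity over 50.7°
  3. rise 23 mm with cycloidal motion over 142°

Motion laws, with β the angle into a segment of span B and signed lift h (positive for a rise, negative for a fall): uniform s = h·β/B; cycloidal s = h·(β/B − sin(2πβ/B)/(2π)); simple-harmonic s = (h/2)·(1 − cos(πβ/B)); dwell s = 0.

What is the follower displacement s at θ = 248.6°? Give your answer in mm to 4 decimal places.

seg 1 [0°–167.3°] dwell: s stays 0.0000
seg 2 [167.3°–218°] uniform, h=27: full span → s += 27 → s = 27.0000
seg 3 [218°–360°] cycloidal, h=23: θ=248.6° here. β=30.6, B=142. 23·(0.2155 − sin(2π·0.2155)/(2π)) = 1.3815 → s = 28.3815

28.3815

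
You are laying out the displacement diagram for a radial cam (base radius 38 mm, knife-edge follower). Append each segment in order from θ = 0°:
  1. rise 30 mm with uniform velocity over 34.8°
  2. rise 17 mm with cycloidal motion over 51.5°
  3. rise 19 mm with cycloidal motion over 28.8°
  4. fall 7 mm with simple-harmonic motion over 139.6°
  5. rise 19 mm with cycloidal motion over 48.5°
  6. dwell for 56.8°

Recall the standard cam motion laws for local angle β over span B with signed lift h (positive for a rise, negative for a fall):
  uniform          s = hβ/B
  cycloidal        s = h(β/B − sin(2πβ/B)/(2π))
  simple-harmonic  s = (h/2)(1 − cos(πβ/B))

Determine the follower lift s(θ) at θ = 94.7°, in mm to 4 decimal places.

seg 1 [0°–34.8°] uniform, h=30: full span → s += 30 → s = 30.0000
seg 2 [34.8°–86.3°] cycloidal, h=17: full span → s += 17 → s = 47.0000
seg 3 [86.3°–115.1°] cycloidal, h=19: θ=94.7° here. β=8.4, B=28.8. 19·(0.2917 − sin(2π·0.2917)/(2π)) = 2.6208 → s = 49.6208

49.6208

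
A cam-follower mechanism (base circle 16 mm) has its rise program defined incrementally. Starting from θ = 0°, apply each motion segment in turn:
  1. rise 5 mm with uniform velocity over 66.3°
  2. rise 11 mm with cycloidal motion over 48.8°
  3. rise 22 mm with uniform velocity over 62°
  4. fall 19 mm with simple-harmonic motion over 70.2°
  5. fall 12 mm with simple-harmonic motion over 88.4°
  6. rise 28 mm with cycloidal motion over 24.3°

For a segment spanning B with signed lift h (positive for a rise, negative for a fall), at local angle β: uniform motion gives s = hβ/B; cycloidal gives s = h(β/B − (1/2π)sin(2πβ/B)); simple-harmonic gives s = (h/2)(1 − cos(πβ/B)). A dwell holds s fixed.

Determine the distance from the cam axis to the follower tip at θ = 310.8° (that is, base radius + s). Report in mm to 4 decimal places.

seg 1 [0°–66.3°] uniform, h=5: full span → s += 5 → s = 5.0000
seg 2 [66.3°–115.1°] cycloidal, h=11: full span → s += 11 → s = 16.0000
seg 3 [115.1°–177.1°] uniform, h=22: full span → s += 22 → s = 38.0000
seg 4 [177.1°–247.3°] simple-harmonic, h=-19: full span → s += -19 → s = 19.0000
seg 5 [247.3°–335.7°] simple-harmonic, h=-12: θ=310.8° here. β=63.5, B=88.4. -12/2·(1 − cos(π·0.7183)) = -9.8002 → s = 9.1998
radial distance = base radius + s = 16 + 9.1998 = 25.1998

25.1998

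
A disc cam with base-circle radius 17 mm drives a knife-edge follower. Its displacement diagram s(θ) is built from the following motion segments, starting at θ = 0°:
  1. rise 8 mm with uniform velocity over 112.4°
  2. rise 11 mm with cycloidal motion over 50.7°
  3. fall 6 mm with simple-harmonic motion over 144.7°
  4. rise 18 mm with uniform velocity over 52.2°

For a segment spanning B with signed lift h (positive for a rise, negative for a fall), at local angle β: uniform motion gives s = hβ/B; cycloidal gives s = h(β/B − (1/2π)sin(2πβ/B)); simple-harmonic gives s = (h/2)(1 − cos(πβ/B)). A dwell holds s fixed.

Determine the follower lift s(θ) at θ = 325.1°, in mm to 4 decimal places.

seg 1 [0°–112.4°] uniform, h=8: full span → s += 8 → s = 8.0000
seg 2 [112.4°–163.1°] cycloidal, h=11: full span → s += 11 → s = 19.0000
seg 3 [163.1°–307.8°] simple-harmonic, h=-6: full span → s += -6 → s = 13.0000
seg 4 [307.8°–360°] uniform, h=18: θ=325.1° here. β=17.3, B=52.2. 18·17.3/52.2 = 5.9655 → s = 18.9655

18.9655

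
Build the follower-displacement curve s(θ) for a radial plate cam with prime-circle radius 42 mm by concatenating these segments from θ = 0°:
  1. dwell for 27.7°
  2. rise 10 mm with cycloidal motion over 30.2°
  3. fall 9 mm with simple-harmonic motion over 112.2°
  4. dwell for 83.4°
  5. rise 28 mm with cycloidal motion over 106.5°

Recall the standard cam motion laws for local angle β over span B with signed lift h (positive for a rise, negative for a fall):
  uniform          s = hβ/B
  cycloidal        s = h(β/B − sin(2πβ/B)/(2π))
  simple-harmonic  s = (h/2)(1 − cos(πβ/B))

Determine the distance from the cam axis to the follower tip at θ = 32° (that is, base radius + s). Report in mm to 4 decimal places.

seg 1 [0°–27.7°] dwell: s stays 0.0000
seg 2 [27.7°–57.9°] cycloidal, h=10: θ=32° here. β=4.3, B=30.2. 10·(0.1424 − sin(2π·0.1424)/(2π)) = 0.1825 → s = 0.1825
radial distance = base radius + s = 42 + 0.1825 = 42.1825

42.1825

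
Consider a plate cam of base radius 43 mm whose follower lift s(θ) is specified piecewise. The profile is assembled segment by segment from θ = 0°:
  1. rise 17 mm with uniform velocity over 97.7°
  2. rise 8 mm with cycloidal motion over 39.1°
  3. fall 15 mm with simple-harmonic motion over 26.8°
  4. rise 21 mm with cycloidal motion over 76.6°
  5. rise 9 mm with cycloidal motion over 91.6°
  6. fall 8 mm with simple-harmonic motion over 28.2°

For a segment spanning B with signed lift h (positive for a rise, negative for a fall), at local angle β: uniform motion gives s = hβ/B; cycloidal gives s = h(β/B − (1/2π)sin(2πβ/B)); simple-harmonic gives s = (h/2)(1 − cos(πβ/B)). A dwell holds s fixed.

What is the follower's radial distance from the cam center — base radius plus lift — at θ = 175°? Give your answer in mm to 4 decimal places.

seg 1 [0°–97.7°] uniform, h=17: full span → s += 17 → s = 17.0000
seg 2 [97.7°–136.8°] cycloidal, h=8: full span → s += 8 → s = 25.0000
seg 3 [136.8°–163.6°] simple-harmonic, h=-15: full span → s += -15 → s = 10.0000
seg 4 [163.6°–240.2°] cycloidal, h=21: θ=175° here. β=11.4, B=76.6. 21·(0.1488 − sin(2π·0.1488)/(2π)) = 0.4360 → s = 10.4360
radial distance = base radius + s = 43 + 10.4360 = 53.4360

53.4360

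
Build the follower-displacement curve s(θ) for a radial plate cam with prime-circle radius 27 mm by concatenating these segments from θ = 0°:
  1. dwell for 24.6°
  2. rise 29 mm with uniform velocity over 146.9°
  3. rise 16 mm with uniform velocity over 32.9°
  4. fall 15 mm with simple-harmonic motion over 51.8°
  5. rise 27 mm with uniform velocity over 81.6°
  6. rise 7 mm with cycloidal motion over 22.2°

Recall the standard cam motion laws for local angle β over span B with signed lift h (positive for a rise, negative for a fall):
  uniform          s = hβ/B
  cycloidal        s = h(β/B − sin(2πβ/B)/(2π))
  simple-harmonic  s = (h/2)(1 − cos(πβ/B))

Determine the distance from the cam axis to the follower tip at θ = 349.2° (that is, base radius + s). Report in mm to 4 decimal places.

seg 1 [0°–24.6°] dwell: s stays 0.0000
seg 2 [24.6°–171.5°] uniform, h=29: full span → s += 29 → s = 29.0000
seg 3 [171.5°–204.4°] uniform, h=16: full span → s += 16 → s = 45.0000
seg 4 [204.4°–256.2°] simple-harmonic, h=-15: full span → s += -15 → s = 30.0000
seg 5 [256.2°–337.8°] uniform, h=27: full span → s += 27 → s = 57.0000
seg 6 [337.8°–360°] cycloidal, h=7: θ=349.2° here. β=11.4, B=22.2. 7·(0.5135 − sin(2π·0.5135)/(2π)) = 3.6891 → s = 60.6891
radial distance = base radius + s = 27 + 60.6891 = 87.6891

87.6891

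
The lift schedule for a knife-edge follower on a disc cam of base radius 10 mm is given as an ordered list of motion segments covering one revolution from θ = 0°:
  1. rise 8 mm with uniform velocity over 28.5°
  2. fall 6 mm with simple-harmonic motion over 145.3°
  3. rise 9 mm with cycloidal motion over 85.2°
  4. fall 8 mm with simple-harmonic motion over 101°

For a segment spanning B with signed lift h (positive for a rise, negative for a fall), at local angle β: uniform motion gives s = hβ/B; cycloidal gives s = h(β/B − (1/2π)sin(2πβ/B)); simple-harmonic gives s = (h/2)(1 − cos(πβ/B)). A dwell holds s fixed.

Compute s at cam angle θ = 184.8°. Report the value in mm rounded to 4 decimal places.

seg 1 [0°–28.5°] uniform, h=8: full span → s += 8 → s = 8.0000
seg 2 [28.5°–173.8°] simple-harmonic, h=-6: full span → s += -6 → s = 2.0000
seg 3 [173.8°–259°] cycloidal, h=9: θ=184.8° here. β=11, B=85.2. 9·(0.1291 − sin(2π·0.1291)/(2π)) = 0.1233 → s = 2.1233

2.1233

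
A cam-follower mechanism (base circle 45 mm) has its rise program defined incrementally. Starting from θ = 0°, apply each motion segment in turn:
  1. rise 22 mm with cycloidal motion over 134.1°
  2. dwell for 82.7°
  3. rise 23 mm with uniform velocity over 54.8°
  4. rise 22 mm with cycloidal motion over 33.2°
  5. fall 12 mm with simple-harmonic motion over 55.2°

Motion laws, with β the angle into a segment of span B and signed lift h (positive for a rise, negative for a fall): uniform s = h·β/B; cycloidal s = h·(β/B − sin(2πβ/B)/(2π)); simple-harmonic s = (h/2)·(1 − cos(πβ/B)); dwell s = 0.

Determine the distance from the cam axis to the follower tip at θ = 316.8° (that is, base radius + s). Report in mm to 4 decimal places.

seg 1 [0°–134.1°] cycloidal, h=22: full span → s += 22 → s = 22.0000
seg 2 [134.1°–216.8°] dwell: s stays 22.0000
seg 3 [216.8°–271.6°] uniform, h=23: full span → s += 23 → s = 45.0000
seg 4 [271.6°–304.8°] cycloidal, h=22: full span → s += 22 → s = 67.0000
seg 5 [304.8°–360°] simple-harmonic, h=-12: θ=316.8° here. β=12, B=55.2. -12/2·(1 − cos(π·0.2174)) = -1.3457 → s = 65.6543
radial distance = base radius + s = 45 + 65.6543 = 110.6543

110.6543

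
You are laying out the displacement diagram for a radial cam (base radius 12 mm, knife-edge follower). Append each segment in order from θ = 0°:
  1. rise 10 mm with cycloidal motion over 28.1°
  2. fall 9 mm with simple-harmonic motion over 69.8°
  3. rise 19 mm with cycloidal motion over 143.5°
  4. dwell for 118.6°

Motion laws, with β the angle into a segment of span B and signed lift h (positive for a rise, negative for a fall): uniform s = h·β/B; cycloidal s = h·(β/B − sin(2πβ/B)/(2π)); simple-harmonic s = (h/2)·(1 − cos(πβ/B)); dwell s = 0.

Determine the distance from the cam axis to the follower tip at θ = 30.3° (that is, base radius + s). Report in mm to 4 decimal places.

seg 1 [0°–28.1°] cycloidal, h=10: full span → s += 10 → s = 10.0000
seg 2 [28.1°–97.9°] simple-harmonic, h=-9: θ=30.3° here. β=2.2, B=69.8. -9/2·(1 − cos(π·0.0315)) = -0.0220 → s = 9.9780
radial distance = base radius + s = 12 + 9.9780 = 21.9780

21.9780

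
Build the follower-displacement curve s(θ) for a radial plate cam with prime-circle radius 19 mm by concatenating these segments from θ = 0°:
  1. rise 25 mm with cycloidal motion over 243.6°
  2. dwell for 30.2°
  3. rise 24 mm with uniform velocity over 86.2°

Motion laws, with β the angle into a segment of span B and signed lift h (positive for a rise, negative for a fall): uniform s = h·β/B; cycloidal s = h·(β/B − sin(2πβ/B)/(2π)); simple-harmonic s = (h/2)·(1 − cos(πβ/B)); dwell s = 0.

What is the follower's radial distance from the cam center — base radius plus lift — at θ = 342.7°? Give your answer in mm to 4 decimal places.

seg 1 [0°–243.6°] cycloidal, h=25: full span → s += 25 → s = 25.0000
seg 2 [243.6°–273.8°] dwell: s stays 25.0000
seg 3 [273.8°–360°] uniform, h=24: θ=342.7° here. β=68.9, B=86.2. 24·68.9/86.2 = 19.1833 → s = 44.1833
radial distance = base radius + s = 19 + 44.1833 = 63.1833

63.1833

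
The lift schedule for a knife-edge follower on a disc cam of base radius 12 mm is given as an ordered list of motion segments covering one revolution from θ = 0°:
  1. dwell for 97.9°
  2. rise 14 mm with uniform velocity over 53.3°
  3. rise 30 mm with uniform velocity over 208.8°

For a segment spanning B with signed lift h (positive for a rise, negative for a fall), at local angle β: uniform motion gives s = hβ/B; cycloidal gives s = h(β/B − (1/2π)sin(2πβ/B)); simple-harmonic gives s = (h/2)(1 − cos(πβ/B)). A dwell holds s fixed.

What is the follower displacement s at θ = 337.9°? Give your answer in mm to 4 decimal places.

seg 1 [0°–97.9°] dwell: s stays 0.0000
seg 2 [97.9°–151.2°] uniform, h=14: full span → s += 14 → s = 14.0000
seg 3 [151.2°–360°] uniform, h=30: θ=337.9° here. β=186.7, B=208.8. 30·186.7/208.8 = 26.8247 → s = 40.8247

40.8247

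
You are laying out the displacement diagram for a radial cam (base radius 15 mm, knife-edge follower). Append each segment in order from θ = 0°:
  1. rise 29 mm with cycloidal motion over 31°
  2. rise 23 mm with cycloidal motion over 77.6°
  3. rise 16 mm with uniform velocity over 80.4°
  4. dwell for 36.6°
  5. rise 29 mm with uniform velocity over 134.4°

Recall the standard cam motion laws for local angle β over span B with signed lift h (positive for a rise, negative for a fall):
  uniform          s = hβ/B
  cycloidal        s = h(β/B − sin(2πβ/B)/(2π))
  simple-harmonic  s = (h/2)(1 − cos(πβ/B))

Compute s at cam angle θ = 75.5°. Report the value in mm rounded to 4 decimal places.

seg 1 [0°–31°] cycloidal, h=29: full span → s += 29 → s = 29.0000
seg 2 [31°–108.6°] cycloidal, h=23: θ=75.5° here. β=44.5, B=77.6. 23·(0.5735 − sin(2π·0.5735)/(2π)) = 14.8195 → s = 43.8195

43.8195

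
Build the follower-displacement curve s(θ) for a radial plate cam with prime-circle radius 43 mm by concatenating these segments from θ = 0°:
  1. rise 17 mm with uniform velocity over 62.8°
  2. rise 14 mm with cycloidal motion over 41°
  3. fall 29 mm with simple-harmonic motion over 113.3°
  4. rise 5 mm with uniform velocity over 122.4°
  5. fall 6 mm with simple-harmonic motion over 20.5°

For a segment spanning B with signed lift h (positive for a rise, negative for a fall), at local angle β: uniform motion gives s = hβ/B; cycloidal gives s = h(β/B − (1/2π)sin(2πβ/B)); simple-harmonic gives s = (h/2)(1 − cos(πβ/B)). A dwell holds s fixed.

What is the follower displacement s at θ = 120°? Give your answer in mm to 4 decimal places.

seg 1 [0°–62.8°] uniform, h=17: full span → s += 17 → s = 17.0000
seg 2 [62.8°–103.8°] cycloidal, h=14: full span → s += 14 → s = 31.0000
seg 3 [103.8°–217.1°] simple-harmonic, h=-29: θ=120° here. β=16.2, B=113.3. -29/2·(1 − cos(π·0.1430)) = -1.4384 → s = 29.5616

29.5616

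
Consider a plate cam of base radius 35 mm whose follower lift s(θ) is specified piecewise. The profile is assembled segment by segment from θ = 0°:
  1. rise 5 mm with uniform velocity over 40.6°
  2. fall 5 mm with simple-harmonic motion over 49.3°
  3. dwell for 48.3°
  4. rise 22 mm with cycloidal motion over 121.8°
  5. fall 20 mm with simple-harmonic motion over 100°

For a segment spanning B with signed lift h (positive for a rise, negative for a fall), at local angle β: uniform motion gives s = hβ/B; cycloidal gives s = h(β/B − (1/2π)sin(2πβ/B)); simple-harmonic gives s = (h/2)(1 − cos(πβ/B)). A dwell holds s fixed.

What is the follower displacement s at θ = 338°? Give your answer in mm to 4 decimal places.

seg 1 [0°–40.6°] uniform, h=5: full span → s += 5 → s = 5.0000
seg 2 [40.6°–89.9°] simple-harmonic, h=-5: full span → s += -5 → s = 0.0000
seg 3 [89.9°–138.2°] dwell: s stays 0.0000
seg 4 [138.2°–260°] cycloidal, h=22: full span → s += 22 → s = 22.0000
seg 5 [260°–360°] simple-harmonic, h=-20: θ=338° here. β=78, B=100. -20/2·(1 − cos(π·0.7800)) = -17.7051 → s = 4.2949

4.2949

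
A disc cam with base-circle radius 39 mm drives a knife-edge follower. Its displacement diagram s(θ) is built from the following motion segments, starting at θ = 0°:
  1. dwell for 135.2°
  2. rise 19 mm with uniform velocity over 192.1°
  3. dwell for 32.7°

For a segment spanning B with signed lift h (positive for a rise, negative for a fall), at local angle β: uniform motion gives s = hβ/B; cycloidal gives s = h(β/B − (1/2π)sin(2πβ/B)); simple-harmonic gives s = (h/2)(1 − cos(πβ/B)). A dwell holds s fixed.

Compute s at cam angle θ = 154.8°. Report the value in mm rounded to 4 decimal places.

seg 1 [0°–135.2°] dwell: s stays 0.0000
seg 2 [135.2°–327.3°] uniform, h=19: θ=154.8° here. β=19.6, B=192.1. 19·19.6/192.1 = 1.9386 → s = 1.9386

1.9386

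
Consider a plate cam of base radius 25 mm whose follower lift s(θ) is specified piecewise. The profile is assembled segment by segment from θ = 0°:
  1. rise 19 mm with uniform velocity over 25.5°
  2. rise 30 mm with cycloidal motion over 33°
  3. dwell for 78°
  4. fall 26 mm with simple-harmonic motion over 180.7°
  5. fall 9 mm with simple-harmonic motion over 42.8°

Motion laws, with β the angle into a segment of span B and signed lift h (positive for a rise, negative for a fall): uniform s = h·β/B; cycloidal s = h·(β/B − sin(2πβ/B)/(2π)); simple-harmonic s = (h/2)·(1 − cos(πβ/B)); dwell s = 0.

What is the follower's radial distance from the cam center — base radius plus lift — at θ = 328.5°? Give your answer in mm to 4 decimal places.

seg 1 [0°–25.5°] uniform, h=19: full span → s += 19 → s = 19.0000
seg 2 [25.5°–58.5°] cycloidal, h=30: full span → s += 30 → s = 49.0000
seg 3 [58.5°–136.5°] dwell: s stays 49.0000
seg 4 [136.5°–317.2°] simple-harmonic, h=-26: full span → s += -26 → s = 23.0000
seg 5 [317.2°–360°] simple-harmonic, h=-9: θ=328.5° here. β=11.3, B=42.8. -9/2·(1 − cos(π·0.2640)) = -1.4612 → s = 21.5388
radial distance = base radius + s = 25 + 21.5388 = 46.5388

46.5388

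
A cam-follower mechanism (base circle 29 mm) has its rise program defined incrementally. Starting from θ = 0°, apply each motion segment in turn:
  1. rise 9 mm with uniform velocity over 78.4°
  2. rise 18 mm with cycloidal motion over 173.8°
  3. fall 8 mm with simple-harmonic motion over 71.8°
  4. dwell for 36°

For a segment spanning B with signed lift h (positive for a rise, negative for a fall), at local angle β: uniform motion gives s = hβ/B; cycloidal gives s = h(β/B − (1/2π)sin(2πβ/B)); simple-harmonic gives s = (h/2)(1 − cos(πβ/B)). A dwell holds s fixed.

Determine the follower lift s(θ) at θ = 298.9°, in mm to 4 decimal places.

seg 1 [0°–78.4°] uniform, h=9: full span → s += 9 → s = 9.0000
seg 2 [78.4°–252.2°] cycloidal, h=18: full span → s += 18 → s = 27.0000
seg 3 [252.2°–324°] simple-harmonic, h=-8: θ=298.9° here. β=46.7, B=71.8. -8/2·(1 − cos(π·0.6504)) = -5.8206 → s = 21.1794

21.1794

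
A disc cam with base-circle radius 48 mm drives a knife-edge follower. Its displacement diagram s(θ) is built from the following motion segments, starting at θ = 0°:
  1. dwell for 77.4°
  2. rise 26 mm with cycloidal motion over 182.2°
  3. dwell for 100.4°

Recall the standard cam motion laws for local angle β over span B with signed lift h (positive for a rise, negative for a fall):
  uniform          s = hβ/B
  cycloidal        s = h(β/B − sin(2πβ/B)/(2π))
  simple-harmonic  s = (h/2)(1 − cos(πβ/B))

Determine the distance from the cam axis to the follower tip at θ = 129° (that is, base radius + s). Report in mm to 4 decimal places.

seg 1 [0°–77.4°] dwell: s stays 0.0000
seg 2 [77.4°–259.6°] cycloidal, h=26: θ=129° here. β=51.6, B=182.2. 26·(0.2832 − sin(2π·0.2832)/(2π)) = 3.3150 → s = 3.3150
radial distance = base radius + s = 48 + 3.3150 = 51.3150

51.3150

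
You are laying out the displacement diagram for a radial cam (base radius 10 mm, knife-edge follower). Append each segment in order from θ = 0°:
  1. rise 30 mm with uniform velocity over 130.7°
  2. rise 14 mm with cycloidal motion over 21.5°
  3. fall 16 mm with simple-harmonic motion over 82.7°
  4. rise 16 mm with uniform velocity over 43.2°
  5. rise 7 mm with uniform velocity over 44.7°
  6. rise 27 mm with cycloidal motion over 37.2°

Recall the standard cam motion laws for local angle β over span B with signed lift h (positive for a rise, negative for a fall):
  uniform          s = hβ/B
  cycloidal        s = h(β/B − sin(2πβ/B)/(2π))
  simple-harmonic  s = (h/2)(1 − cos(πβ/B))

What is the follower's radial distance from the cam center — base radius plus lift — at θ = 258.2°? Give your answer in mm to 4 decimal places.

seg 1 [0°–130.7°] uniform, h=30: full span → s += 30 → s = 30.0000
seg 2 [130.7°–152.2°] cycloidal, h=14: full span → s += 14 → s = 44.0000
seg 3 [152.2°–234.9°] simple-harmonic, h=-16: full span → s += -16 → s = 28.0000
seg 4 [234.9°–278.1°] uniform, h=16: θ=258.2° here. β=23.3, B=43.2. 16·23.3/43.2 = 8.6296 → s = 36.6296
radial distance = base radius + s = 10 + 36.6296 = 46.6296

46.6296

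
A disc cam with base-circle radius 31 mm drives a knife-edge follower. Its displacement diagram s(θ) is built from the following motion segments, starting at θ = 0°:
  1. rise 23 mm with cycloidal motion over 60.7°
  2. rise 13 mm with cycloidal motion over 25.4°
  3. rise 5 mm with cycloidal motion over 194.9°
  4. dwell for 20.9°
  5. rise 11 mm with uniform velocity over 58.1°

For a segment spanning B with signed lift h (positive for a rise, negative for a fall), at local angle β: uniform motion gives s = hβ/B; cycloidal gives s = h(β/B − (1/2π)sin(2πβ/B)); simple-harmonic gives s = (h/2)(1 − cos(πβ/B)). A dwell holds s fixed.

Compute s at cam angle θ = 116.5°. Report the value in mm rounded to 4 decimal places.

seg 1 [0°–60.7°] cycloidal, h=23: full span → s += 23 → s = 23.0000
seg 2 [60.7°–86.1°] cycloidal, h=13: full span → s += 13 → s = 36.0000
seg 3 [86.1°–281°] cycloidal, h=5: θ=116.5° here. β=30.4, B=194.9. 5·(0.1560 − sin(2π·0.1560)/(2π)) = 0.1190 → s = 36.1190

36.1190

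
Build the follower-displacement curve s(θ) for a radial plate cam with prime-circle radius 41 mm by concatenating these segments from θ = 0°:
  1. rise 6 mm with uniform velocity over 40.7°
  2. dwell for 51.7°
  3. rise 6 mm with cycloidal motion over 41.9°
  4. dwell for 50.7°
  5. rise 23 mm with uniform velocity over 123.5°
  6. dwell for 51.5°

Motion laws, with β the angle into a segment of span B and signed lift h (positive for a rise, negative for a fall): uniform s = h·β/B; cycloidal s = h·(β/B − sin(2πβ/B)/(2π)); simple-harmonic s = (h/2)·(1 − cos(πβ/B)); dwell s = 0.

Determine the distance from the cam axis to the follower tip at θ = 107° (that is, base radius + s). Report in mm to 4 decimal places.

seg 1 [0°–40.7°] uniform, h=6: full span → s += 6 → s = 6.0000
seg 2 [40.7°–92.4°] dwell: s stays 6.0000
seg 3 [92.4°–134.3°] cycloidal, h=6: θ=107° here. β=14.6, B=41.9. 6·(0.3484 − sin(2π·0.3484)/(2π)) = 1.3127 → s = 7.3127
radial distance = base radius + s = 41 + 7.3127 = 48.3127

48.3127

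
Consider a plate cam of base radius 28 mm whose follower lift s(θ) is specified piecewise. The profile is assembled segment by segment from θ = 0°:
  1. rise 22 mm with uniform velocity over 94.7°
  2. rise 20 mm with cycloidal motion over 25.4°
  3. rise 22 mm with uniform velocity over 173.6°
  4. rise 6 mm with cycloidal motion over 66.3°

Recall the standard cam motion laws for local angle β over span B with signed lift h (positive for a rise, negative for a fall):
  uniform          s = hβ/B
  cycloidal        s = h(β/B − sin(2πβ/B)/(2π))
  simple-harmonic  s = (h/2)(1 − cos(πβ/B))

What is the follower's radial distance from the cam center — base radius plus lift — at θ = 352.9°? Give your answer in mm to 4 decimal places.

seg 1 [0°–94.7°] uniform, h=22: full span → s += 22 → s = 22.0000
seg 2 [94.7°–120.1°] cycloidal, h=20: full span → s += 20 → s = 42.0000
seg 3 [120.1°–293.7°] uniform, h=22: full span → s += 22 → s = 64.0000
seg 4 [293.7°–360°] cycloidal, h=6: θ=352.9° here. β=59.2, B=66.3. 6·(0.8929 − sin(2π·0.8929)/(2π)) = 5.9526 → s = 69.9526
radial distance = base radius + s = 28 + 69.9526 = 97.9526

97.9526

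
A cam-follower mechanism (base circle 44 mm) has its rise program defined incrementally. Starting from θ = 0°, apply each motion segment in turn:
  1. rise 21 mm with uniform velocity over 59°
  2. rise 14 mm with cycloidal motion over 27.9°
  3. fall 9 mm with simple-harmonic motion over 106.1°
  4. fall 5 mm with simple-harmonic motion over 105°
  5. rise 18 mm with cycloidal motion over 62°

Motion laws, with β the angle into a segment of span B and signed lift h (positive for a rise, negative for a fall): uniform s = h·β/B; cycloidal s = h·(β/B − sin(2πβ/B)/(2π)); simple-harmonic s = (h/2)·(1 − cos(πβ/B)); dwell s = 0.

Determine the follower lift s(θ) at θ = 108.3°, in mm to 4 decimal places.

seg 1 [0°–59°] uniform, h=21: full span → s += 21 → s = 21.0000
seg 2 [59°–86.9°] cycloidal, h=14: full span → s += 14 → s = 35.0000
seg 3 [86.9°–193°] simple-harmonic, h=-9: θ=108.3° here. β=21.4, B=106.1. -9/2·(1 − cos(π·0.2017)) = -0.8736 → s = 34.1264

34.1264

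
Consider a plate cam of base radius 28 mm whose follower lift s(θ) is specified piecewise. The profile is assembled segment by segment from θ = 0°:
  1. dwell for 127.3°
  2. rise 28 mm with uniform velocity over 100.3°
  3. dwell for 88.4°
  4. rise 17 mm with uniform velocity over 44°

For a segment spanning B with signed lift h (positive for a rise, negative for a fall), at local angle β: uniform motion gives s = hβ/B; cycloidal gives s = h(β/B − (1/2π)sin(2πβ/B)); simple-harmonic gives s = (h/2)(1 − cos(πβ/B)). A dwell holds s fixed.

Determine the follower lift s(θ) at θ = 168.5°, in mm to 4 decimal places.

seg 1 [0°–127.3°] dwell: s stays 0.0000
seg 2 [127.3°–227.6°] uniform, h=28: θ=168.5° here. β=41.2, B=100.3. 28·41.2/100.3 = 11.5015 → s = 11.5015

11.5015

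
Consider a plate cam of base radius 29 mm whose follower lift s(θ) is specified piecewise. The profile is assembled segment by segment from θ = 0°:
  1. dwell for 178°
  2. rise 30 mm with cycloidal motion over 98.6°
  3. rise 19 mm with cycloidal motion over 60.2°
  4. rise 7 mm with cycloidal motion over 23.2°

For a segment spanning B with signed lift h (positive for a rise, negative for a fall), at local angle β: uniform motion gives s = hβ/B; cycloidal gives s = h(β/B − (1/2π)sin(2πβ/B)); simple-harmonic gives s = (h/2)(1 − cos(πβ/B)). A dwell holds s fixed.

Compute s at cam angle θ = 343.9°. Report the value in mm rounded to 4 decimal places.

seg 1 [0°–178°] dwell: s stays 0.0000
seg 2 [178°–276.6°] cycloidal, h=30: full span → s += 30 → s = 30.0000
seg 3 [276.6°–336.8°] cycloidal, h=19: full span → s += 19 → s = 49.0000
seg 4 [336.8°–360°] cycloidal, h=7: θ=343.9° here. β=7.1, B=23.2. 7·(0.3060 − sin(2π·0.3060)/(2π)) = 1.0965 → s = 50.0965

50.0965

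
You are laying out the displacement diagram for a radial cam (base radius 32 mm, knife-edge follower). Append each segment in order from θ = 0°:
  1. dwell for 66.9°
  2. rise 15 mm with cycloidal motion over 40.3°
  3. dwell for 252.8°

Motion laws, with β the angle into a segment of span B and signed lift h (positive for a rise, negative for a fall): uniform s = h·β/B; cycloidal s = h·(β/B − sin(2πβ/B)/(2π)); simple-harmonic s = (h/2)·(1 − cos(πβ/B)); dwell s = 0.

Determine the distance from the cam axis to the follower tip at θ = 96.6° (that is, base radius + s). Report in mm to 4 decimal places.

seg 1 [0°–66.9°] dwell: s stays 0.0000
seg 2 [66.9°–107.2°] cycloidal, h=15: θ=96.6° here. β=29.7, B=40.3. 15·(0.7370 − sin(2π·0.7370)/(2π)) = 13.4339 → s = 13.4339
radial distance = base radius + s = 32 + 13.4339 = 45.4339

45.4339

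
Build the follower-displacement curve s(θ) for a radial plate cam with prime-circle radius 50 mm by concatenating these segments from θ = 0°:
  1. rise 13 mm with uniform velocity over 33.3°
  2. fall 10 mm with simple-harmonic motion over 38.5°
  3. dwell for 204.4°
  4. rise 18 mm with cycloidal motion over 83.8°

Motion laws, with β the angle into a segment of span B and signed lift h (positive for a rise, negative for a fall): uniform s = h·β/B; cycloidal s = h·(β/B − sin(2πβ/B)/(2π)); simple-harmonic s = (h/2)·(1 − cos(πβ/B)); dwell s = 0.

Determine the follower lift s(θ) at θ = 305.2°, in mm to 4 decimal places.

seg 1 [0°–33.3°] uniform, h=13: full span → s += 13 → s = 13.0000
seg 2 [33.3°–71.8°] simple-harmonic, h=-10: full span → s += -10 → s = 3.0000
seg 3 [71.8°–276.2°] dwell: s stays 3.0000
seg 4 [276.2°–360°] cycloidal, h=18: θ=305.2° here. β=29, B=83.8. 18·(0.3461 − sin(2π·0.3461)/(2π)) = 3.8705 → s = 6.8705

6.8705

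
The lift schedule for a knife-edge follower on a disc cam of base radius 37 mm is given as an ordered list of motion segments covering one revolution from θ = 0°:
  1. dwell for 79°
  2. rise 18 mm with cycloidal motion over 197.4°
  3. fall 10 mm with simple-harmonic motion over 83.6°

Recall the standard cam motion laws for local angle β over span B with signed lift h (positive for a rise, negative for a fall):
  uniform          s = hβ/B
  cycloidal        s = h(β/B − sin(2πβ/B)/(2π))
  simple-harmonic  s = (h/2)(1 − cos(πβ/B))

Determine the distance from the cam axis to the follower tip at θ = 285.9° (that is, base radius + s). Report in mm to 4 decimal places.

seg 1 [0°–79°] dwell: s stays 0.0000
seg 2 [79°–276.4°] cycloidal, h=18: full span → s += 18 → s = 18.0000
seg 3 [276.4°–360°] simple-harmonic, h=-10: θ=285.9° here. β=9.5, B=83.6. -10/2·(1 − cos(π·0.1136)) = -0.3153 → s = 17.6847
radial distance = base radius + s = 37 + 17.6847 = 54.6847

54.6847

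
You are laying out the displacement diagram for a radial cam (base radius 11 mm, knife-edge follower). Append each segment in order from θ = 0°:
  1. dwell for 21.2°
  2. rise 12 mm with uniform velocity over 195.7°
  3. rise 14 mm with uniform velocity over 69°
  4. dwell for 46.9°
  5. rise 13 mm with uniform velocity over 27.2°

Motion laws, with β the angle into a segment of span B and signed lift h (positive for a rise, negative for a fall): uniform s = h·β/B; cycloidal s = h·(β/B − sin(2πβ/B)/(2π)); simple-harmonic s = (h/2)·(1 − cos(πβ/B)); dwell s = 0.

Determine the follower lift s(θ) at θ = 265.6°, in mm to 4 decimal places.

seg 1 [0°–21.2°] dwell: s stays 0.0000
seg 2 [21.2°–216.9°] uniform, h=12: full span → s += 12 → s = 12.0000
seg 3 [216.9°–285.9°] uniform, h=14: θ=265.6° here. β=48.7, B=69. 14·48.7/69 = 9.8812 → s = 21.8812

21.8812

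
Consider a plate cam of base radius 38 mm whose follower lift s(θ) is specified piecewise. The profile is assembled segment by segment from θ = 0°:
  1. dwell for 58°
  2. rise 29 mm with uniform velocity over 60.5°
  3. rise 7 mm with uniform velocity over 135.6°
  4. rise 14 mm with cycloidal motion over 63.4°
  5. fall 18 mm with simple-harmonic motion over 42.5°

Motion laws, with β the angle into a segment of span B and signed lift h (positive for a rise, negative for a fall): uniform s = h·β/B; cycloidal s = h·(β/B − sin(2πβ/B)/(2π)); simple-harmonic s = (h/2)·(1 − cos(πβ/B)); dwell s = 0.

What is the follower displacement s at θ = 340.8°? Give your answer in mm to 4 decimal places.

seg 1 [0°–58°] dwell: s stays 0.0000
seg 2 [58°–118.5°] uniform, h=29: full span → s += 29 → s = 29.0000
seg 3 [118.5°–254.1°] uniform, h=7: full span → s += 7 → s = 36.0000
seg 4 [254.1°–317.5°] cycloidal, h=14: full span → s += 14 → s = 50.0000
seg 5 [317.5°–360°] simple-harmonic, h=-18: θ=340.8° here. β=23.3, B=42.5. -18/2·(1 − cos(π·0.5482)) = -10.3586 → s = 39.6414

39.6414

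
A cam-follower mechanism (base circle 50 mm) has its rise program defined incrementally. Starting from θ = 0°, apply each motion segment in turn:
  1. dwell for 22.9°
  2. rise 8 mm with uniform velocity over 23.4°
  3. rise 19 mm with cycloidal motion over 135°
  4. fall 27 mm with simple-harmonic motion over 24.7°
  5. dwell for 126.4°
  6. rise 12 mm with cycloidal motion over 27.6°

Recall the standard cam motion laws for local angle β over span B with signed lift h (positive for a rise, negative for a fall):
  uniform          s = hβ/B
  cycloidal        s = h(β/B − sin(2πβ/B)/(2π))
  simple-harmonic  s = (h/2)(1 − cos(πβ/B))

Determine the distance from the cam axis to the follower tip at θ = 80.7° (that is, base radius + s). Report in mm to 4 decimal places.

seg 1 [0°–22.9°] dwell: s stays 0.0000
seg 2 [22.9°–46.3°] uniform, h=8: full span → s += 8 → s = 8.0000
seg 3 [46.3°–181.3°] cycloidal, h=19: θ=80.7° here. β=34.4, B=135. 19·(0.2548 − sin(2π·0.2548)/(2π)) = 1.8189 → s = 9.8189
radial distance = base radius + s = 50 + 9.8189 = 59.8189

59.8189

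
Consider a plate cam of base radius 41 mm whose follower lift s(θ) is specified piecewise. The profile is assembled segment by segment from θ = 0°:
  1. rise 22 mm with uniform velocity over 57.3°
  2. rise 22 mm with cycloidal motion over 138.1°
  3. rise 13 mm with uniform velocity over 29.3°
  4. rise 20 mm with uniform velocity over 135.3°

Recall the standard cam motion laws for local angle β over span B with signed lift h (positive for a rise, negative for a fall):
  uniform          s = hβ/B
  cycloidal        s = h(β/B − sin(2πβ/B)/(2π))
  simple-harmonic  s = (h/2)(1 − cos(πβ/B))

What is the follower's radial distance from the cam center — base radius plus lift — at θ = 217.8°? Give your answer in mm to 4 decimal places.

seg 1 [0°–57.3°] uniform, h=22: full span → s += 22 → s = 22.0000
seg 2 [57.3°–195.4°] cycloidal, h=22: full span → s += 22 → s = 44.0000
seg 3 [195.4°–224.7°] uniform, h=13: θ=217.8° here. β=22.4, B=29.3. 13·22.4/29.3 = 9.9386 → s = 53.9386
radial distance = base radius + s = 41 + 53.9386 = 94.9386

94.9386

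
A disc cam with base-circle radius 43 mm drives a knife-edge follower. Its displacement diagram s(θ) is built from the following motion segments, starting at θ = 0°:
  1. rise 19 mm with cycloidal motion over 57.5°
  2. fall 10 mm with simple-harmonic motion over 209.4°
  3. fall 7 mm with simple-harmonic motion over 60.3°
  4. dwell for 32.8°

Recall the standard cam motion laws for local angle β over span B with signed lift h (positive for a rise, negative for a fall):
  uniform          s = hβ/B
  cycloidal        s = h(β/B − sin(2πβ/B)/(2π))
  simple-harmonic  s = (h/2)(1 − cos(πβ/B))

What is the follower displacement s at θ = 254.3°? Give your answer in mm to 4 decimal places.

seg 1 [0°–57.5°] cycloidal, h=19: full span → s += 19 → s = 19.0000
seg 2 [57.5°–266.9°] simple-harmonic, h=-10: θ=254.3° here. β=196.8, B=209.4. -10/2·(1 − cos(π·0.9398)) = -9.9109 → s = 9.0891

9.0891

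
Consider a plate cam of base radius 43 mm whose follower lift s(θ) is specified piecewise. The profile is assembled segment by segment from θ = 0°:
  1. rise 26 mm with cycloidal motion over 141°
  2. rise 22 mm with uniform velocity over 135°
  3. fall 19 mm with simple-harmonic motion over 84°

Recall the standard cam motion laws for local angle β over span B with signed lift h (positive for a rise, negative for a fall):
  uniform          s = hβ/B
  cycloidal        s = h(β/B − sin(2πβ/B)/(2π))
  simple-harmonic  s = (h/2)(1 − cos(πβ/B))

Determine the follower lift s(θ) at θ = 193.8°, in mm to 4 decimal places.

seg 1 [0°–141°] cycloidal, h=26: full span → s += 26 → s = 26.0000
seg 2 [141°–276°] uniform, h=22: θ=193.8° here. β=52.8, B=135. 22·52.8/135 = 8.6044 → s = 34.6044

34.6044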